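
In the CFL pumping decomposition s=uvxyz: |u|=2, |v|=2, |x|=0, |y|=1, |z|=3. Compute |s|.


|s| = |u| + |v| + |x| + |y| + |z|
= 2 + 2 + 0 + 1 + 3
= 4 + 0 + 4
= 4 + 4
= 8

8


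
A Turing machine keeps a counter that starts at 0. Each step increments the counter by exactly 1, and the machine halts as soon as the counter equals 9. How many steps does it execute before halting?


Counter starts at 0. Counting sequence:
  Step 1: counter = 1
  Step 2: counter = 2
  Step 3: counter = 3
  Step 4: counter = 4
  Step 5: counter = 5
  Step 6: counter = 6
  ...
  Step 9: counter = 9
Counter reached 9 -> halt
Total steps = 9

9


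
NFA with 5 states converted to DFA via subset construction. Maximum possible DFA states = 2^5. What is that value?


NFA has 5 states
Subset construction: each DFA state = subset of NFA states
Maximum subsets = 2^5
2^5 = 32

32


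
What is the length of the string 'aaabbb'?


String: 'aaabbb'
Counting characters:
  'a' appears 3 time(s)
  'b' appears 3 time(s)
Total length = 3 + 3 = 6

6


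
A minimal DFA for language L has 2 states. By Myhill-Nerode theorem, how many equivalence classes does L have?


Myhill-Nerode theorem:
Number of equivalence classes = number of states in minimal DFA
Minimal DFA states = 2
Therefore equivalence classes = 2

2


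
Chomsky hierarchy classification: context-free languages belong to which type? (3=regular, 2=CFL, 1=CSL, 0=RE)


Chomsky hierarchy levels:
  Type 3: Regular (DFA/NFA/regex)
  Type 2: Context-free (PDA)
  Type 1: Context-sensitive
  Type 0: Recursively enumerable (TM)
'context-free' corresponds to Type 2

2


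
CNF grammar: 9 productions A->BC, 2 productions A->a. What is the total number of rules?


CNF allows two rule forms:
  A -> BC (binary): 9 rules
  A -> a (terminal): 2 rules
Total = 9 + 2 = 11

11


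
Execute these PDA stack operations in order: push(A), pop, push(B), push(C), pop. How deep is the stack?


Tracing stack operations:
  push(A) -> stack = [A], depth=1
  pop -> removed A, stack = [], depth=0
  push(B) -> stack = [B], depth=1
  push(C) -> stack = [B,C], depth=2
  pop -> removed C, stack = [B], depth=1
Final depth = 1

1


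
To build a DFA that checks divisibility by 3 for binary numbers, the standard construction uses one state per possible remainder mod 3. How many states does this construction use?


Divisibility by 3 is tracked via the remainder mod 3: 0, 1, ..., 2
The construction assigns one state to each remainder
Number of remainders = 3

3


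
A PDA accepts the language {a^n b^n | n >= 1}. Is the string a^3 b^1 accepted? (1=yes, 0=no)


Language requires equal numbers of a's and b's
PDA pushes for each 'a', pops for each 'b'
Number of a's = 3
Number of b's = 1
3 != 1 -> Reject

0


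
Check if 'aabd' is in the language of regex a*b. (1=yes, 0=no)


Pattern: a*b
String: 'aabd'
Pattern requires: zero or more 'a's followed by exactly one 'b'
Found 2 leading 'a's
Remaining: 'bd'
Remaining is not 'b' -> no match
Result: 0

0


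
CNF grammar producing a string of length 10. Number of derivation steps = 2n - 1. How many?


Chomsky Normal Form derivation:
String length n = 10
Each step either:
  - Splits a nonterminal into two (n-1 such steps)
  - Converts a nonterminal to terminal (n such steps)
Total = (n-1) + n = 2n - 1
= 2(10) - 1
= 20 - 1
= 19

19


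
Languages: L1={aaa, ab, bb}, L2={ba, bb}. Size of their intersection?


L1 = {aaa, ab, bb}
L2 = {ba, bb}
Checking each string in L1 against L2:
  'aaa': in L2? No
  'ab': in L2? No
  'bb': in L2? Yes
Intersection = {bb}
|L1 ∩ L2| = 1

1


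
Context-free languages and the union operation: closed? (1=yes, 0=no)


CFL closure properties:
  Closed under: union, concatenation, Kleene star
  NOT closed under: intersection, complement
Operation 'union' is in closed list -> Yes (closed)

1


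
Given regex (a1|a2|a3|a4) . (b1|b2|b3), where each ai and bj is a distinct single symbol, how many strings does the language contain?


First group: 4 alternatives
Second group: 3 alternatives
Concatenation: each choice from group 1 pairs with each from group 2
Total = 4 x 3 = 12

12


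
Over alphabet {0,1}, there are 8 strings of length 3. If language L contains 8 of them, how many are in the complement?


Alphabet: {0,1}
String length: 3
Total strings of length 3 = 2^3 = 8
Strings in L = 8
Complement = total - |L|
= 8 - 8
= 0

0


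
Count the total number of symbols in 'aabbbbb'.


String: 'aabbbbb'
Counting characters:
  'a' appears 2 time(s)
  'b' appears 5 time(s)
Total length = 2 + 5 = 7

7


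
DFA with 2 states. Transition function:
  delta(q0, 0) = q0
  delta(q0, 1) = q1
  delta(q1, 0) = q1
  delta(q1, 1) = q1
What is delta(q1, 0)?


Looking up transition function:
delta(q1, 0) in the table
Row: q1, Column: 0
Result: q1

q1


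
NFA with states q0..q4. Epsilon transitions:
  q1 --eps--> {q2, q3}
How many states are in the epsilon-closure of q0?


Starting from q0
Initialize closure = {q0}
q0 has no outgoing epsilon transitions -> nothing to add
Final closure: {q0}
Size = 1

1


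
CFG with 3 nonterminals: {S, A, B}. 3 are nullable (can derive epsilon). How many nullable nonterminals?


Nonterminals: {S, A, B}
A nonterminal is nullable if it can derive epsilon
Counting nullable nonterminals: 3
Total nullable = 3

3


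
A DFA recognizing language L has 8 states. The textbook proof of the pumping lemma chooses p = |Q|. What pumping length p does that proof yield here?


Pumping lemma for regular languages (standard proof):
Take p = |Q|, the number of DFA states.
Any string of length >= |Q| passes through |Q|+1 states while reading its first |Q| symbols,
so by pigeonhole some state repeats, giving the loop that can be pumped.
Here |Q| = 8
Therefore the proof uses p = 8

8


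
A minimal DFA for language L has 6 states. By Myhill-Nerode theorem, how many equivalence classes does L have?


Myhill-Nerode theorem:
Number of equivalence classes = number of states in minimal DFA
Minimal DFA states = 6
Therefore equivalence classes = 6

6


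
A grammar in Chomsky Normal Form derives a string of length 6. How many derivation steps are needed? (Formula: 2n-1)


Chomsky Normal Form derivation:
String length n = 6
Each step either:
  - Splits a nonterminal into two (n-1 such steps)
  - Converts a nonterminal to terminal (n such steps)
Total = (n-1) + n = 2n - 1
= 2(6) - 1
= 12 - 1
= 11

11


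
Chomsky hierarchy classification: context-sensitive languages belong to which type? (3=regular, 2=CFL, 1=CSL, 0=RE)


Chomsky hierarchy levels:
  Type 3: Regular (DFA/NFA/regex)
  Type 2: Context-free (PDA)
  Type 1: Context-sensitive
  Type 0: Recursively enumerable (TM)
'context-sensitive' corresponds to Type 1

1


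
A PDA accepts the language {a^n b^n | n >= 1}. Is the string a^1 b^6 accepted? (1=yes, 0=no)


Language requires equal numbers of a's and b's
PDA pushes for each 'a', pops for each 'b'
Number of a's = 1
Number of b's = 6
1 != 6 -> Reject

0


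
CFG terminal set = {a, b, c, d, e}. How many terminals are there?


Terminal symbols: a, b, c, d, e
Counting each: a (#1), b (#2), c (#3), d (#4), e (#5)
Total = 5

5


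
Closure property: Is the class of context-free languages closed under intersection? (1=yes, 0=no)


CFL closure properties:
  Closed under: union, concatenation, Kleene star
  NOT closed under: intersection, complement
Operation 'intersection' is in not-closed list -> No (not closed)

0


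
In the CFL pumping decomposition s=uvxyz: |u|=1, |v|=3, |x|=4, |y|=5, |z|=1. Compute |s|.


|s| = |u| + |v| + |x| + |y| + |z|
= 1 + 3 + 4 + 5 + 1
= 4 + 4 + 6
= 8 + 6
= 14

14


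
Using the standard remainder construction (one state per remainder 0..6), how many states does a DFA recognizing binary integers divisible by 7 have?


Divisibility by 7 is tracked via the remainder mod 7: 0, 1, ..., 6
The construction assigns one state to each remainder
Number of remainders = 7

7


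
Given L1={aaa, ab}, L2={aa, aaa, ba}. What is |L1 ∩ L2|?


L1 = {aaa, ab}
L2 = {aa, aaa, ba}
Checking each string in L1 against L2:
  'aaa': in L2? Yes
  'ab': in L2? No
Intersection = {aaa}
|L1 ∩ L2| = 1

1


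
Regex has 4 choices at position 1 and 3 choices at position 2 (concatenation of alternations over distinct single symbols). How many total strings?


First group: 4 alternatives
Second group: 3 alternatives
Concatenation: each choice from group 1 pairs with each from group 2
Total = 4 x 3 = 12

12


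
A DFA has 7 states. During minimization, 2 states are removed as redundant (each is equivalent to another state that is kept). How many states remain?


Original DFA: 7 states
Redundant states removed: 2
Minimized states = original - removed
= 7 - 2
= 5

5


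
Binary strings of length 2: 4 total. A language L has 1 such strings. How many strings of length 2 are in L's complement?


Alphabet: {0,1}
String length: 2
Total strings of length 2 = 2^2 = 4
Strings in L = 1
Complement = total - |L|
= 4 - 1
= 3

3


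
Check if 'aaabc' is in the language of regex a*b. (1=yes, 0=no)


Pattern: a*b
String: 'aaabc'
Pattern requires: zero or more 'a's followed by exactly one 'b'
Found 3 leading 'a's
Remaining: 'bc'
Remaining is not 'b' -> no match
Result: 0

0


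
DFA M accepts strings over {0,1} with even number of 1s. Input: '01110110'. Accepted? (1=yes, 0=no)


DFA has 2 states: q_even (start, accept=yes) and q_odd
Processing string '01110110' character by character:
  Position 0: read '0', 1-count=0 -> q_even (no change)
  Position 1: read '1', 1-count=1 -> q_odd
  Position 2: read '1', 1-count=2 -> q_even
  Position 3: read '1', 1-count=3 -> q_odd
  Position 4: read '0', 1-count=3 -> q_odd (no change)
  Position 5: read '1', 1-count=4 -> q_even
  Position 6: read '1', 1-count=5 -> q_odd
  Position 7: read '0', 1-count=5 -> q_odd (no change)
Final state: q_odd, total 1s = 5 (odd); the DFA requires an even count -> reject

0


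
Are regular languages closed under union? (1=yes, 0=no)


Regular languages are closed under:
- Union (DFA product construction)
- Intersection (DFA product construction)
- Complement (swap accept/reject states)
- Concatenation (NFA construction)
- Kleene star (NFA construction)
union is in this list
Therefore: closed

1


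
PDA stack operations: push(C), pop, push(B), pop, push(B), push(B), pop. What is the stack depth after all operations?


Tracing stack operations:
  push(C) -> stack = [C], depth=1
  pop -> removed C, stack = [], depth=0
  push(B) -> stack = [B], depth=1
  pop -> removed B, stack = [], depth=0
  push(B) -> stack = [B], depth=1
  push(B) -> stack = [B,B], depth=2
  pop -> removed B, stack = [B], depth=1
Final depth = 1

1


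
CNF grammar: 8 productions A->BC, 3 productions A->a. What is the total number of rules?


CNF allows two rule forms:
  A -> BC (binary): 8 rules
  A -> a (terminal): 3 rules
Total = 8 + 3 = 11

11


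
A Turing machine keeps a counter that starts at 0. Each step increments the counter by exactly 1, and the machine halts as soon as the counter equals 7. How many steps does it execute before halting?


Counter starts at 0. Counting sequence:
  Step 1: counter = 1
  Step 2: counter = 2
  Step 3: counter = 3
  Step 4: counter = 4
  Step 5: counter = 5
  Step 6: counter = 6
  Step 7: counter = 7
Counter reached 7 -> halt
Total steps = 7

7


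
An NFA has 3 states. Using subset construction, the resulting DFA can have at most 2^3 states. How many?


NFA has 3 states
Subset construction: each DFA state = subset of NFA states
Maximum subsets = 2^3
2^3 = 8

8


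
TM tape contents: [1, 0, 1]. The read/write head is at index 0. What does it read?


Tape: [1, 0, 1]
Positions: 0 1 2
Values:    1 0 1
Head at position 0
tape[0] = 1

1


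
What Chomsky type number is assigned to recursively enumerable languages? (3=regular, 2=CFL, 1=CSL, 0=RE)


Chomsky hierarchy levels:
  Type 3: Regular (DFA/NFA/regex)
  Type 2: Context-free (PDA)
  Type 1: Context-sensitive
  Type 0: Recursively enumerable (TM)
'recursively enumerable' corresponds to Type 0

0


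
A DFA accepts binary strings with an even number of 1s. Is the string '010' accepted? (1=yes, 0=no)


DFA has 2 states: q_even (start, accept=yes) and q_odd
Processing string '010' character by character:
  Position 0: read '0', 1-count=0 -> q_even (no change)
  Position 1: read '1', 1-count=1 -> q_odd
  Position 2: read '0', 1-count=1 -> q_odd (no change)
Final state: q_odd, total 1s = 1 (odd); the DFA requires an even count -> reject

0


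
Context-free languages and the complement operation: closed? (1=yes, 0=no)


CFL closure properties:
  Closed under: union, concatenation, Kleene star
  NOT closed under: intersection, complement
Operation 'complement' is in not-closed list -> No (not closed)

0


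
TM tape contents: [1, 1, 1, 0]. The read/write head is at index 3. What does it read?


Tape: [1, 1, 1, 0]
Positions: 0 1 2 3
Values:    1 1 1 0
Head at position 3
tape[3] = 0

0


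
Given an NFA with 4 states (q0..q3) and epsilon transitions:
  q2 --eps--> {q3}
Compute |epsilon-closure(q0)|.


Starting from q0
Initialize closure = {q0}
q0 has no outgoing epsilon transitions -> nothing to add
Final closure: {q0}
Size = 1

1


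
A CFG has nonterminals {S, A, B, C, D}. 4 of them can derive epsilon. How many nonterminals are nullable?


Nonterminals: {S, A, B, C, D}
A nonterminal is nullable if it can derive epsilon
Counting nullable nonterminals: 4
Total nullable = 4

4


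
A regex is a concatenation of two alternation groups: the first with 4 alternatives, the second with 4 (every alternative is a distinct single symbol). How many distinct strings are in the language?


First group: 4 alternatives
Second group: 4 alternatives
Concatenation: each choice from group 1 pairs with each from group 2
Total = 4 x 4 = 16

16


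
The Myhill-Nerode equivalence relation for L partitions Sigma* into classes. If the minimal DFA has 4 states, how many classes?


Myhill-Nerode theorem:
Number of equivalence classes = number of states in minimal DFA
Minimal DFA states = 4
Therefore equivalence classes = 4

4


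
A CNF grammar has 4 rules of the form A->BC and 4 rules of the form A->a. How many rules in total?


CNF allows two rule forms:
  A -> BC (binary): 4 rules
  A -> a (terminal): 4 rules
Total = 4 + 4 = 8

8


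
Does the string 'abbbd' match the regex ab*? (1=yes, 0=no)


Pattern: ab*
String: 'abbbd'
Pattern requires: exactly one 'a' followed by zero or more 'b's
First char is 'a' -> OK
Rest 'bbbd': all b's? No
Result: 0

0


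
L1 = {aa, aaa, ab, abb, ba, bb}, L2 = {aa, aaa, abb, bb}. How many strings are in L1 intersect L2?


L1 = {aa, aaa, ab, abb, ba, bb}
L2 = {aa, aaa, abb, bb}
Checking each string in L1 against L2:
  'aa': in L2? Yes
  'aaa': in L2? Yes
  'ab': in L2? No
  'abb': in L2? Yes
  'ba': in L2? No
  'bb': in L2? Yes
Intersection = {aa, aaa, abb, bb}
|L1 ∩ L2| = 4

4


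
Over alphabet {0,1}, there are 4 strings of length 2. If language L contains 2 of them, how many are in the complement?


Alphabet: {0,1}
String length: 2
Total strings of length 2 = 2^2 = 4
Strings in L = 2
Complement = total - |L|
= 4 - 2
= 2

2


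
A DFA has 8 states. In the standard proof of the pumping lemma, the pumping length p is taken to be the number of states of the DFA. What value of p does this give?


Pumping lemma for regular languages (standard proof):
Take p = |Q|, the number of DFA states.
Any string of length >= |Q| passes through |Q|+1 states while reading its first |Q| symbols,
so by pigeonhole some state repeats, giving the loop that can be pumped.
Here |Q| = 8
Therefore the proof uses p = 8

8


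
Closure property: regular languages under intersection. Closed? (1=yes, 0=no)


Regular languages are closed under:
- Union (DFA product construction)
- Intersection (DFA product construction)
- Complement (swap accept/reject states)
- Concatenation (NFA construction)
- Kleene star (NFA construction)
intersection is in this list
Therefore: closed

1


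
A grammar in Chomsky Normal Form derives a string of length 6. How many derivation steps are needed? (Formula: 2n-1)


Chomsky Normal Form derivation:
String length n = 6
Each step either:
  - Splits a nonterminal into two (n-1 such steps)
  - Converts a nonterminal to terminal (n such steps)
Total = (n-1) + n = 2n - 1
= 2(6) - 1
= 12 - 1
= 11

11


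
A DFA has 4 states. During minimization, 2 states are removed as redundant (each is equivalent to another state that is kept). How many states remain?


Original DFA: 4 states
Redundant states removed: 2
Minimized states = original - removed
= 4 - 2
= 2

2


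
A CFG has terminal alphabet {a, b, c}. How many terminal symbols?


Terminal symbols: a, b, c
Counting each: a (#1), b (#2), c (#3)
Total = 3

3


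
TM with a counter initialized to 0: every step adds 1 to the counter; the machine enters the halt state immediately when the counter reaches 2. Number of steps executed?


Counter starts at 0. Counting sequence:
  Step 1: counter = 1
  Step 2: counter = 2
Counter reached 2 -> halt
Total steps = 2

2


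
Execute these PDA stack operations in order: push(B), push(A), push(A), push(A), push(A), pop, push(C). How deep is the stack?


Tracing stack operations:
  push(B) -> stack = [B], depth=1
  push(A) -> stack = [B,A], depth=2
  push(A) -> stack = [B,A,A], depth=3
  push(A) -> stack = [B,A,A,A], depth=4
  push(A) -> stack = [B,A,A,A,A], depth=5
  pop -> removed A, stack = [B,A,A,A], depth=4
  push(C) -> stack = [B,A,A,A,C], depth=5
Final depth = 5

5


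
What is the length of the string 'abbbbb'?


String: 'abbbbb'
Counting characters:
  'a' appears 1 time(s)
  'b' appears 5 time(s)
Total length = 1 + 5 = 6

6


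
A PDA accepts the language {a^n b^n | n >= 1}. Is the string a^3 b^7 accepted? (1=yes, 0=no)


Language requires equal numbers of a's and b's
PDA pushes for each 'a', pops for each 'b'
Number of a's = 3
Number of b's = 7
3 != 7 -> Reject

0


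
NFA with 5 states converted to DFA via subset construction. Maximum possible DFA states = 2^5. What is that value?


NFA has 5 states
Subset construction: each DFA state = subset of NFA states
Maximum subsets = 2^5
2^5 = 32

32


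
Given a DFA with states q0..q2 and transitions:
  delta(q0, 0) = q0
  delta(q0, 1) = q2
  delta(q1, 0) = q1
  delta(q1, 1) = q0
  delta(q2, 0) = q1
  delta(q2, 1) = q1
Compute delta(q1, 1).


Looking up transition function:
delta(q1, 1) in the table
Row: q1, Column: 1
Result: q0

q0


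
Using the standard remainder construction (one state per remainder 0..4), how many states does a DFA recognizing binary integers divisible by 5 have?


Divisibility by 5 is tracked via the remainder mod 5: 0, 1, ..., 4
The construction assigns one state to each remainder
Number of remainders = 5

5


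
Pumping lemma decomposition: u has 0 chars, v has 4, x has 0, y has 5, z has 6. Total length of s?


|s| = |u| + |v| + |x| + |y| + |z|
= 0 + 4 + 0 + 5 + 6
= 4 + 0 + 11
= 4 + 11
= 15

15


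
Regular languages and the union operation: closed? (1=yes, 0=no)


Regular languages are closed under all standard operations:
- Union: Yes (product construction)
- Intersection: Yes (product construction)
- Complement: Yes (swap accept/reject)
- Concatenation: Yes (NFA construction)
Operation: union -> Closed

1


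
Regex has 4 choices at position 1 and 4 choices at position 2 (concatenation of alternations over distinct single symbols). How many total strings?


First group: 4 alternatives
Second group: 4 alternatives
Concatenation: each choice from group 1 pairs with each from group 2
Total = 4 x 4 = 16

16


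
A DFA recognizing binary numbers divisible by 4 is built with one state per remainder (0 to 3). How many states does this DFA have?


Divisibility by 4 is tracked via the remainder mod 4: 0, 1, ..., 3
The construction assigns one state to each remainder
Number of remainders = 4

4


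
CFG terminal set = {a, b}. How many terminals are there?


Terminal symbols: a, b
Counting each: a (#1), b (#2)
Total = 2

2


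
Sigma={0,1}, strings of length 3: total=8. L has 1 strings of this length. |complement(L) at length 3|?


Alphabet: {0,1}
String length: 3
Total strings of length 3 = 2^3 = 8
Strings in L = 1
Complement = total - |L|
= 8 - 1
= 7

7


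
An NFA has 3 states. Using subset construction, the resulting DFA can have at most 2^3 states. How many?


NFA has 3 states
Subset construction: each DFA state = subset of NFA states
Maximum subsets = 2^3
2^3 = 8

8


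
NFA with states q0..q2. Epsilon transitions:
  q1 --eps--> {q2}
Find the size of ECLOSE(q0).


Starting from q0
Initialize closure = {q0}
q0 has no outgoing epsilon transitions -> nothing to add
Final closure: {q0}
Size = 1

1


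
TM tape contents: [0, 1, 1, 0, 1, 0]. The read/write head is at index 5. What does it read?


Tape: [0, 1, 1, 0, 1, 0]
Positions: 0 1 2 3 4 5
Values:    0 1 1 0 1 0
Head at position 5
tape[5] = 0

0


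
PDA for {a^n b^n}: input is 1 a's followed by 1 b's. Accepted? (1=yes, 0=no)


Language requires equal numbers of a's and b's
PDA pushes for each 'a', pops for each 'b'
Number of a's = 1
Number of b's = 1
1 == 1 -> Accept

1


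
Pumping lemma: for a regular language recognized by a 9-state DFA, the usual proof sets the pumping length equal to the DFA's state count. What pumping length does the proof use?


Pumping lemma for regular languages (standard proof):
Take p = |Q|, the number of DFA states.
Any string of length >= |Q| passes through |Q|+1 states while reading its first |Q| symbols,
so by pigeonhole some state repeats, giving the loop that can be pumped.
Here |Q| = 9
Therefore the proof uses p = 9

9


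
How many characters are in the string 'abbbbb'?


String: 'abbbbb'
Counting characters:
  'a' appears 1 time(s)
  'b' appears 5 time(s)
Total length = 1 + 5 = 6

6


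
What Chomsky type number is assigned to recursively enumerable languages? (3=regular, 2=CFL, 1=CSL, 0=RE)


Chomsky hierarchy levels:
  Type 3: Regular (DFA/NFA/regex)
  Type 2: Context-free (PDA)
  Type 1: Context-sensitive
  Type 0: Recursively enumerable (TM)
'recursively enumerable' corresponds to Type 0

0


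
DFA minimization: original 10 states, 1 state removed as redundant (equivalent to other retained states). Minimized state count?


Original DFA: 10 states
Redundant states removed: 1
Minimized states = original - removed
= 10 - 1
= 9

9


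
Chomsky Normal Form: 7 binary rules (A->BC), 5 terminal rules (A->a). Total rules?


CNF allows two rule forms:
  A -> BC (binary): 7 rules
  A -> a (terminal): 5 rules
Total = 7 + 5 = 12

12


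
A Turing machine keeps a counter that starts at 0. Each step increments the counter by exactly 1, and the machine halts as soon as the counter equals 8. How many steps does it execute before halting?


Counter starts at 0. Counting sequence:
  Step 1: counter = 1
  Step 2: counter = 2
  Step 3: counter = 3
  Step 4: counter = 4
  Step 5: counter = 5
  Step 6: counter = 6
  Step 7: counter = 7
  Step 8: counter = 8
Counter reached 8 -> halt
Total steps = 8

8


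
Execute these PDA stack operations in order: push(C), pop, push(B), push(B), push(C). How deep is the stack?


Tracing stack operations:
  push(C) -> stack = [C], depth=1
  pop -> removed C, stack = [], depth=0
  push(B) -> stack = [B], depth=1
  push(B) -> stack = [B,B], depth=2
  push(C) -> stack = [B,B,C], depth=3
Final depth = 3

3


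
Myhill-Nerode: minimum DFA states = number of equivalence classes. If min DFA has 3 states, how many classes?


Myhill-Nerode theorem:
Number of equivalence classes = number of states in minimal DFA
Minimal DFA states = 3
Therefore equivalence classes = 3

3


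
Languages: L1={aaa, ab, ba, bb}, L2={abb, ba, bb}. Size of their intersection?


L1 = {aaa, ab, ba, bb}
L2 = {abb, ba, bb}
Checking each string in L1 against L2:
  'aaa': in L2? No
  'ab': in L2? No
  'ba': in L2? Yes
  'bb': in L2? Yes
Intersection = {ba, bb}
|L1 ∩ L2| = 2

2


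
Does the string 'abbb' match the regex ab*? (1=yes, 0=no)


Pattern: ab*
String: 'abbb'
Pattern requires: exactly one 'a' followed by zero or more 'b's
First char is 'a' -> OK
Rest 'bbb': all b's? Yes
Result: 1

1


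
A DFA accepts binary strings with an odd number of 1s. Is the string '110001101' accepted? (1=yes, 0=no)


DFA has 2 states: q_even (start, accept=no) and q_odd
Processing string '110001101' character by character:
  Position 0: read '1', 1-count=1 -> q_odd
  Position 1: read '1', 1-count=2 -> q_even
  Position 2: read '0', 1-count=2 -> q_even (no change)
  Position 3: read '0', 1-count=2 -> q_even (no change)
  Position 4: read '0', 1-count=2 -> q_even (no change)
  Position 5: read '1', 1-count=3 -> q_odd
  Position 6: read '1', 1-count=4 -> q_even
  Position 7: read '0', 1-count=4 -> q_even (no change)
  Position 8: read '1', 1-count=5 -> q_odd
Final state: q_odd, total 1s = 5 (odd); the DFA requires an odd count -> accept

1


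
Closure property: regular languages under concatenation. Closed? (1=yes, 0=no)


Regular languages are closed under:
- Union (DFA product construction)
- Intersection (DFA product construction)
- Complement (swap accept/reject states)
- Concatenation (NFA construction)
- Kleene star (NFA construction)
concatenation is in this list
Therefore: closed

1


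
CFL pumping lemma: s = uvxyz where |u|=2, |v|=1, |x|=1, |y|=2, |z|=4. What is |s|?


|s| = |u| + |v| + |x| + |y| + |z|
= 2 + 1 + 1 + 2 + 4
= 3 + 1 + 6
= 4 + 6
= 10

10


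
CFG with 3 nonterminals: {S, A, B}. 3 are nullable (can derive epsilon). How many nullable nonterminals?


Nonterminals: {S, A, B}
A nonterminal is nullable if it can derive epsilon
Counting nullable nonterminals: 3
Total nullable = 3

3


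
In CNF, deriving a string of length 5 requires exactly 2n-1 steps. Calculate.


Chomsky Normal Form derivation:
String length n = 5
Each step either:
  - Splits a nonterminal into two (n-1 such steps)
  - Converts a nonterminal to terminal (n such steps)
Total = (n-1) + n = 2n - 1
= 2(5) - 1
= 10 - 1
= 9

9


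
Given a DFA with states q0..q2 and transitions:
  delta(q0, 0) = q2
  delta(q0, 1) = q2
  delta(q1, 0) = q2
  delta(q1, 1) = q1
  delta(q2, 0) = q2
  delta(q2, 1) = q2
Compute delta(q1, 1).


Looking up transition function:
delta(q1, 1) in the table
Row: q1, Column: 1
Result: q1

q1


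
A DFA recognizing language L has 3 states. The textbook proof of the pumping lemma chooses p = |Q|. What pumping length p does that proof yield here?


Pumping lemma for regular languages (standard proof):
Take p = |Q|, the number of DFA states.
Any string of length >= |Q| passes through |Q|+1 states while reading its first |Q| symbols,
so by pigeonhole some state repeats, giving the loop that can be pumped.
Here |Q| = 3
Therefore the proof uses p = 3

3


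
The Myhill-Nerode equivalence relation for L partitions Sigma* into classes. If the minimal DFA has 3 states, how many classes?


Myhill-Nerode theorem:
Number of equivalence classes = number of states in minimal DFA
Minimal DFA states = 3
Therefore equivalence classes = 3

3


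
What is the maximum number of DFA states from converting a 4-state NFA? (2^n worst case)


NFA has 4 states
Subset construction: each DFA state = subset of NFA states
Maximum subsets = 2^4
2^4 = 16

16


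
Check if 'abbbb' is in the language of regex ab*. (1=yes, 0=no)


Pattern: ab*
String: 'abbbb'
Pattern requires: exactly one 'a' followed by zero or more 'b's
First char is 'a' -> OK
Rest 'bbbb': all b's? Yes
Result: 1

1


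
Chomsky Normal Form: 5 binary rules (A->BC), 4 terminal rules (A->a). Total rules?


CNF allows two rule forms:
  A -> BC (binary): 5 rules
  A -> a (terminal): 4 rules
Total = 5 + 4 = 9

9


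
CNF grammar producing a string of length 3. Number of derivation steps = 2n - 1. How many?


Chomsky Normal Form derivation:
String length n = 3
Each step either:
  - Splits a nonterminal into two (n-1 such steps)
  - Converts a nonterminal to terminal (n such steps)
Total = (n-1) + n = 2n - 1
= 2(3) - 1
= 6 - 1
= 5

5


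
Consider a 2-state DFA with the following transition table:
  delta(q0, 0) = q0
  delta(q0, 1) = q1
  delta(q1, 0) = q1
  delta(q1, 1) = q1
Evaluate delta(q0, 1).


Looking up transition function:
delta(q0, 1) in the table
Row: q0, Column: 1
Result: q1

q1


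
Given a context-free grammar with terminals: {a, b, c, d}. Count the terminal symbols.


Terminal symbols: a, b, c, d
Counting each: a (#1), b (#2), c (#3), d (#4)
Total = 4

4


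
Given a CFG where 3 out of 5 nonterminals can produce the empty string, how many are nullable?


Nonterminals: {S, A, B, C, D}
A nonterminal is nullable if it can derive epsilon
Counting nullable nonterminals: 3
Total nullable = 3

3


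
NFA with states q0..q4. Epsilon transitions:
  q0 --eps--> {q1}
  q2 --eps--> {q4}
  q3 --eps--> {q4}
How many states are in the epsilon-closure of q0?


Starting from q0
Initialize closure = {q0}
Follow epsilon from q0 -> add q1
Final closure: {q0, q1}
Size = 2

2


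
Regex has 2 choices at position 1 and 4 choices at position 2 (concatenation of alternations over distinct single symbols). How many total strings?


First group: 2 alternatives
Second group: 4 alternatives
Concatenation: each choice from group 1 pairs with each from group 2
Total = 2 x 4 = 8

8


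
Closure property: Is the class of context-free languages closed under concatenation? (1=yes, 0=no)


CFL closure properties:
  Closed under: union, concatenation, Kleene star
  NOT closed under: intersection, complement
Operation 'concatenation' is in closed list -> Yes (closed)

1


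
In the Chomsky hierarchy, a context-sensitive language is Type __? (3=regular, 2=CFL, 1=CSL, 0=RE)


Chomsky hierarchy levels:
  Type 3: Regular (DFA/NFA/regex)
  Type 2: Context-free (PDA)
  Type 1: Context-sensitive
  Type 0: Recursively enumerable (TM)
'context-sensitive' corresponds to Type 1

1


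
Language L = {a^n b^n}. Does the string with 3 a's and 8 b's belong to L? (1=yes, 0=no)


Language requires equal numbers of a's and b's
PDA pushes for each 'a', pops for each 'b'
Number of a's = 3
Number of b's = 8
3 != 8 -> Reject

0


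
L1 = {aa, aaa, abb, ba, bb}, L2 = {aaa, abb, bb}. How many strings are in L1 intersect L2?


L1 = {aa, aaa, abb, ba, bb}
L2 = {aaa, abb, bb}
Checking each string in L1 against L2:
  'aa': in L2? No
  'aaa': in L2? Yes
  'abb': in L2? Yes
  'ba': in L2? No
  'bb': in L2? Yes
Intersection = {aaa, abb, bb}
|L1 ∩ L2| = 3

3


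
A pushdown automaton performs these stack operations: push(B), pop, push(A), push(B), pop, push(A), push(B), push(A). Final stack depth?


Tracing stack operations:
  push(B) -> stack = [B], depth=1
  pop -> removed B, stack = [], depth=0
  push(A) -> stack = [A], depth=1
  push(B) -> stack = [A,B], depth=2
  pop -> removed B, stack = [A], depth=1
  push(A) -> stack = [A,A], depth=2
  push(B) -> stack = [A,A,B], depth=3
  push(A) -> stack = [A,A,B,A], depth=4
Final depth = 4

4


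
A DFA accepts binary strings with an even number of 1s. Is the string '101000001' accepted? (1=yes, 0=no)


DFA has 2 states: q_even (start, accept=yes) and q_odd
Processing string '101000001' character by character:
  Position 0: read '1', 1-count=1 -> q_odd
  Position 1: read '0', 1-count=1 -> q_odd (no change)
  Position 2: read '1', 1-count=2 -> q_even
  Position 3: read '0', 1-count=2 -> q_even (no change)
  Position 4: read '0', 1-count=2 -> q_even (no change)
  Position 5: read '0', 1-count=2 -> q_even (no change)
  Position 6: read '0', 1-count=2 -> q_even (no change)
  Position 7: read '0', 1-count=2 -> q_even (no change)
  Position 8: read '1', 1-count=3 -> q_odd
Final state: q_odd, total 1s = 3 (odd); the DFA requires an even count -> reject

0


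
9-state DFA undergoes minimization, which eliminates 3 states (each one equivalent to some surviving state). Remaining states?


Original DFA: 9 states
Redundant states removed: 3
Minimized states = original - removed
= 9 - 3
= 6

6


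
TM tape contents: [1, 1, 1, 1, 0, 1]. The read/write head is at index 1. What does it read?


Tape: [1, 1, 1, 1, 0, 1]
Positions: 0 1 2 3 4 5
Values:    1 1 1 1 0 1
Head at position 1
tape[1] = 1

1


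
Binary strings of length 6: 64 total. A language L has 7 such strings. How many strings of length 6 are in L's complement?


Alphabet: {0,1}
String length: 6
Total strings of length 6 = 2^6 = 64
Strings in L = 7
Complement = total - |L|
= 64 - 7
= 57

57


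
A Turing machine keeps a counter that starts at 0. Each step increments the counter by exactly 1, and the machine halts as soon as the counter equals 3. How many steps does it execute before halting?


Counter starts at 0. Counting sequence:
  Step 1: counter = 1
  Step 2: counter = 2
  Step 3: counter = 3
Counter reached 3 -> halt
Total steps = 3

3


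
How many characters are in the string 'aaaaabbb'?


String: 'aaaaabbb'
Counting characters:
  'a' appears 5 time(s)
  'b' appears 3 time(s)
Total length = 5 + 3 = 8

8


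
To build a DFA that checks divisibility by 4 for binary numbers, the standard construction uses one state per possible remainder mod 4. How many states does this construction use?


Divisibility by 4 is tracked via the remainder mod 4: 0, 1, ..., 3
The construction assigns one state to each remainder
Number of remainders = 4

4


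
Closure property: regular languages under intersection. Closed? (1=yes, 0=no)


Regular languages are closed under:
- Union (DFA product construction)
- Intersection (DFA product construction)
- Complement (swap accept/reject states)
- Concatenation (NFA construction)
- Kleene star (NFA construction)
intersection is in this list
Therefore: closed

1


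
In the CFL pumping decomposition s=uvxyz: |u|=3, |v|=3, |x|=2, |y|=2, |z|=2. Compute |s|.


|s| = |u| + |v| + |x| + |y| + |z|
= 3 + 3 + 2 + 2 + 2
= 6 + 2 + 4
= 8 + 4
= 12

12


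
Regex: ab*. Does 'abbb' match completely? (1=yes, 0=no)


Pattern: ab*
String: 'abbb'
Pattern requires: exactly one 'a' followed by zero or more 'b's
First char is 'a' -> OK
Rest 'bbb': all b's? Yes
Result: 1

1


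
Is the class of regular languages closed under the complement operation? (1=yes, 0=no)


Regular languages are closed under:
- Union (DFA product construction)
- Intersection (DFA product construction)
- Complement (swap accept/reject states)
- Concatenation (NFA construction)
- Kleene star (NFA construction)
complement is in this list
Therefore: closed

1


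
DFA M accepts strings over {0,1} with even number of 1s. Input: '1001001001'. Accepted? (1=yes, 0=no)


DFA has 2 states: q_even (start, accept=yes) and q_odd
Processing string '1001001001' character by character:
  Position 0: read '1', 1-count=1 -> q_odd
  Position 1: read '0', 1-count=1 -> q_odd (no change)
  Position 2: read '0', 1-count=1 -> q_odd (no change)
  Position 3: read '1', 1-count=2 -> q_even
  Position 4: read '0', 1-count=2 -> q_even (no change)
  Position 5: read '0', 1-count=2 -> q_even (no change)
  Position 6: read '1', 1-count=3 -> q_odd
  Position 7: read '0', 1-count=3 -> q_odd (no change)
  Position 8: read '0', 1-count=3 -> q_odd (no change)
  Position 9: read '1', 1-count=4 -> q_even
Final state: q_even, total 1s = 4 (even); the DFA requires an even count -> accept

1


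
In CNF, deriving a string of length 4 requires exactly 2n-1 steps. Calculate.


Chomsky Normal Form derivation:
String length n = 4
Each step either:
  - Splits a nonterminal into two (n-1 such steps)
  - Converts a nonterminal to terminal (n such steps)
Total = (n-1) + n = 2n - 1
= 2(4) - 1
= 8 - 1
= 7

7


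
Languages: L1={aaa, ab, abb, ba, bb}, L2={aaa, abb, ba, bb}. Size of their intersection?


L1 = {aaa, ab, abb, ba, bb}
L2 = {aaa, abb, ba, bb}
Checking each string in L1 against L2:
  'aaa': in L2? Yes
  'ab': in L2? No
  'abb': in L2? Yes
  'ba': in L2? Yes
  'bb': in L2? Yes
Intersection = {aaa, abb, ba, bb}
|L1 ∩ L2| = 4

4


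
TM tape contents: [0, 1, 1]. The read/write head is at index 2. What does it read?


Tape: [0, 1, 1]
Positions: 0 1 2
Values:    0 1 1
Head at position 2
tape[2] = 1

1


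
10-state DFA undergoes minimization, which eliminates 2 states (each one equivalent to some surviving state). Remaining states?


Original DFA: 10 states
Redundant states removed: 2
Minimized states = original - removed
= 10 - 2
= 8

8


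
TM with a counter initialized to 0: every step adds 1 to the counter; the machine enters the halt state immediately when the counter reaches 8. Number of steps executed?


Counter starts at 0. Counting sequence:
  Step 1: counter = 1
  Step 2: counter = 2
  Step 3: counter = 3
  Step 4: counter = 4
  Step 5: counter = 5
  Step 6: counter = 6
  Step 7: counter = 7
  Step 8: counter = 8
Counter reached 8 -> halt
Total steps = 8

8


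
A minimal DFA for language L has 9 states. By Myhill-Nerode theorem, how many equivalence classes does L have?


Myhill-Nerode theorem:
Number of equivalence classes = number of states in minimal DFA
Minimal DFA states = 9
Therefore equivalence classes = 9

9


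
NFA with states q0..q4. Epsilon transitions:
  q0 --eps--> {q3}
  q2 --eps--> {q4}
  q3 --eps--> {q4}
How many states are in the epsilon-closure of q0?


Starting from q0
Initialize closure = {q0}
Follow epsilon from q0 -> add q3
Follow epsilon from q3 -> add q4
Final closure: {q0, q3, q4}
Size = 3

3


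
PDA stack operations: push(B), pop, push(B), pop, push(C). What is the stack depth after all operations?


Tracing stack operations:
  push(B) -> stack = [B], depth=1
  pop -> removed B, stack = [], depth=0
  push(B) -> stack = [B], depth=1
  pop -> removed B, stack = [], depth=0
  push(C) -> stack = [C], depth=1
Final depth = 1

1


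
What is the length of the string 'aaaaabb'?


String: 'aaaaabb'
Counting characters:
  'a' appears 5 time(s)
  'b' appears 2 time(s)
Total length = 5 + 2 = 7

7


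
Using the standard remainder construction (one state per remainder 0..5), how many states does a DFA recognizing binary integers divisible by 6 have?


Divisibility by 6 is tracked via the remainder mod 6: 0, 1, ..., 5
The construction assigns one state to each remainder
Number of remainders = 6

6


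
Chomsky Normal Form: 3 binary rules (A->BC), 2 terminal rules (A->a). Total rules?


CNF allows two rule forms:
  A -> BC (binary): 3 rules
  A -> a (terminal): 2 rules
Total = 3 + 2 = 5

5


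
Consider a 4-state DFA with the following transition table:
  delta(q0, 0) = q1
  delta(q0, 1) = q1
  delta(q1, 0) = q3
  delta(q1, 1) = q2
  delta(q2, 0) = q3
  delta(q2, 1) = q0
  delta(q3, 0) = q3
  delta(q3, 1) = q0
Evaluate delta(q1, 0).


Looking up transition function:
delta(q1, 0) in the table
Row: q1, Column: 0
Result: q3

q3


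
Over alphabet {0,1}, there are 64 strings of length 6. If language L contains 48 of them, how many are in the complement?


Alphabet: {0,1}
String length: 6
Total strings of length 6 = 2^6 = 64
Strings in L = 48
Complement = total - |L|
= 64 - 48
= 16

16


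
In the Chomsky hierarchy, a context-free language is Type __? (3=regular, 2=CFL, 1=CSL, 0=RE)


Chomsky hierarchy levels:
  Type 3: Regular (DFA/NFA/regex)
  Type 2: Context-free (PDA)
  Type 1: Context-sensitive
  Type 0: Recursively enumerable (TM)
'context-free' corresponds to Type 2

2


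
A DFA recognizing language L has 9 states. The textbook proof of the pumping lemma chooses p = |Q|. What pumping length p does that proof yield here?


Pumping lemma for regular languages (standard proof):
Take p = |Q|, the number of DFA states.
Any string of length >= |Q| passes through |Q|+1 states while reading its first |Q| symbols,
so by pigeonhole some state repeats, giving the loop that can be pumped.
Here |Q| = 9
Therefore the proof uses p = 9

9
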